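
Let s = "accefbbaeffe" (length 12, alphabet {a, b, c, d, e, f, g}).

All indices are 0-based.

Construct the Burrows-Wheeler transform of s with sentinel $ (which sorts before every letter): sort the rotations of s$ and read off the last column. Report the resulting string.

rank  rotation       last
    0  $accefbbaeffe  e
    1  accefbbaeffe$  $
    2  aeffe$accefbb  b
    3  baeffe$accefb  b
    4  bbaeffe$accef  f
    5  ccefbbaeffe$a  a
    6  cefbbaeffe$ac  c
    7  e$accefbbaeff  f
    8  efbbaeffe$acc  c
    9  effe$accefbba  a
   10  fbbaeffe$acce  e
   11  fe$accefbbaef  f
   12  ffe$accefbbae  e

e$bbfacfcaefe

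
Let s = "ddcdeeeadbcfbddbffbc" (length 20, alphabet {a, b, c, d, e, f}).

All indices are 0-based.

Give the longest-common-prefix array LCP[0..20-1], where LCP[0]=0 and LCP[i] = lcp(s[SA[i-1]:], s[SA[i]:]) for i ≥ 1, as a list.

rank→(start, suffix):
  0 → (7, 'adbcfbddbffbc')
  1 → (18, 'bc')
  2 → (9, 'bcfbddbffbc')
  3 → (12, 'bddbffbc')
  4 → (15, 'bffbc')
  5 → (19, 'c')
  6 → (2, 'cdeeeadbcfbddbffbc')
  7 → (10, 'cfbddbffbc')
  8 → (8, 'dbcfbddbffbc')
  9 → (14, 'dbffbc')
  10 → (1, 'dcdeeeadbcfbddbffbc')
  11 → (13, 'ddbffbc')
  12 → (0, 'ddcdeeeadbcfbddbffbc')
  13 → (3, 'deeeadbcfbddbffbc')
  14 → (6, 'eadbcfbddbffbc')
  15 → (5, 'eeadbcfbddbffbc')
  16 → (4, 'eeeadbcfbddbffbc')
  17 → (17, 'fbc')
  18 → (11, 'fbddbffbc')
  19 → (16, 'ffbc')

SA = [7, 18, 9, 12, 15, 19, 2, 10, 8, 14, 1, 13, 0, 3, 6, 5, 4, 17, 11, 16]
rank  pair      lcp
   1  s[7:],s[18:]  0  ''
   2  s[18:],s[9:]  2  'bc'
   3  s[9:],s[12:]  1  'b'
   4  s[12:],s[15:]  1  'b'
   5  s[15:],s[19:]  0  ''
   6  s[19:],s[2:]  1  'c'
   7  s[2:],s[10:]  1  'c'
   8  s[10:],s[8:]  0  ''
   9  s[8:],s[14:]  2  'db'
  10  s[14:],s[1:]  1  'd'
  11  s[1:],s[13:]  1  'd'
  12  s[13:],s[0:]  2  'dd'
  13  s[0:],s[3:]  1  'd'
  14  s[3:],s[6:]  0  ''
  15  s[6:],s[5:]  1  'e'
  16  s[5:],s[4:]  2  'ee'
  17  s[4:],s[17:]  0  ''
  18  s[17:],s[11:]  2  'fb'
  19  s[11:],s[16:]  1  'f'

[0, 0, 2, 1, 1, 0, 1, 1, 0, 2, 1, 1, 2, 1, 0, 1, 2, 0, 2, 1]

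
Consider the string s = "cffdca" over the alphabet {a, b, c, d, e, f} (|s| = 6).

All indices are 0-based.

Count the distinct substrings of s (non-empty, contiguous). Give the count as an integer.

rank→(start, suffix):
  0 → (5, 'a')
  1 → (4, 'ca')
  2 → (0, 'cffdca')
  3 → (3, 'dca')
  4 → (2, 'fdca')
  5 → (1, 'ffdca')

SA = [5, 4, 0, 3, 2, 1]
[i] adj suffixes → lcp
  [1] 5/4 → 0 ('')
  [2] 4/0 → 1 ('c')
  [3] 0/3 → 0 ('')
  [4] 3/2 → 0 ('')
  [5] 2/1 → 1 ('f')

n(n+1)/2 = 6·7/2 = 21
Σ LCP = 0 + 0 + 1 + 0 + 0 + 1 = 2
distinct = 21 − 2 = 19

19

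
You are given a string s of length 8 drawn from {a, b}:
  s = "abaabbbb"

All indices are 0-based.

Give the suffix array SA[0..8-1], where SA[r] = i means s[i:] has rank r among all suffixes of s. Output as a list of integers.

[2, 0, 3, 7, 1, 6, 5, 4]

rank→(start, suffix):
  0 → (2, 'aabbbb')
  1 → (0, 'abaabbbb')
  2 → (3, 'abbbb')
  3 → (7, 'b')
  4 → (1, 'baabbbb')
  5 → (6, 'bb')
  6 → (5, 'bbb')
  7 → (4, 'bbbb')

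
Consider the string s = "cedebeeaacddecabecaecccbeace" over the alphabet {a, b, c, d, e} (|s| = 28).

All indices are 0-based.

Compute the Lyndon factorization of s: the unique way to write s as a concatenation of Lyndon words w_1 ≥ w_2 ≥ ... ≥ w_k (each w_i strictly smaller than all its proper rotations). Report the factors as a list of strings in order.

["cede", "bee", "aacddecabecaecccbeace"]

emit factor 1: 'cede' (i=0, period=4)
emit factor 2: 'bee' (i=4, period=3)
emit factor 3: 'aacddecabecaecccbeace' (i=7, period=21)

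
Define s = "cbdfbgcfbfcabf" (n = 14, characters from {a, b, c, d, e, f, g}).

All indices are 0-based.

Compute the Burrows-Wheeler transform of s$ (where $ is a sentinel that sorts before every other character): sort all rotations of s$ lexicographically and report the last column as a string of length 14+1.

fccafff$gbbcdbb

rank  rotation         last
    0  $cbdfbgcfbfcabf  f
    1  abf$cbdfbgcfbfc  c
    2  bdfbgcfbfcabf$c  c
    3  bf$cbdfbgcfbfca  a
    4  bfcabf$cbdfbgcf  f
    5  bgcfbfcabf$cbdf  f
    6  cabf$cbdfbgcfbf  f
    7  cbdfbgcfbfcabf$  $
    8  cfbfcabf$cbdfbg  g
    9  dfbgcfbfcabf$cb  b
   10  f$cbdfbgcfbfcab  b
   11  fbfcabf$cbdfbgc  c
   12  fbgcfbfcabf$cbd  d
   13  fcabf$cbdfbgcfb  b
   14  gcfbfcabf$cbdfb  b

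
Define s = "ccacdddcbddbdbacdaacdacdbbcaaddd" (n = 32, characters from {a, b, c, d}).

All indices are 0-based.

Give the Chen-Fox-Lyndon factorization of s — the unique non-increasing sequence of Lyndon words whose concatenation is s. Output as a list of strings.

emit factor 1: 'c' (i=0, period=1)
emit factor 2: 'c' (i=1, period=1)
emit factor 3: 'acdddcbddbdb' (i=2, period=12)
emit factor 4: 'acd' (i=14, period=3)
emit factor 5: 'aacdacdbbcaaddd' (i=17, period=15)

["c", "c", "acdddcbddbdb", "acd", "aacdacdbbcaaddd"]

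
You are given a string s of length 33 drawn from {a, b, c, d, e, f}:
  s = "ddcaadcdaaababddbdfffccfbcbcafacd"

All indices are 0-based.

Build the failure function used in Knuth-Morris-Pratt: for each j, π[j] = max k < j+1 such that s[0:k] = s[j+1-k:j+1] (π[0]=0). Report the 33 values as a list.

[0, 1, 0, 0, 0, 1, 0, 1, 0, 0, 0, 0, 0, 0, 1, 2, 0, 1, 0, 0, 0, 0, 0, 0, 0, 0, 0, 0, 0, 0, 0, 0, 1]

π[0] = 0
j=1 s[j]='d': π[1]=1 (border 'd')
j=2 s[j]='c': k: 1→0; π[2]=0 (border '')
j=3 s[j]='a': π[3]=0 (border '')
j=4 s[j]='a': π[4]=0 (border '')
j=5 s[j]='d': π[5]=1 (border 'd')
j=6 s[j]='c': k: 1→0; π[6]=0 (border '')
j=7 s[j]='d': π[7]=1 (border 'd')
j=8 s[j]='a': k: 1→0; π[8]=0 (border '')
j=9 s[j]='a': π[9]=0 (border '')
j=10 s[j]='a': π[10]=0 (border '')
j=11 s[j]='b': π[11]=0 (border '')
j=12 s[j]='a': π[12]=0 (border '')
j=13 s[j]='b': π[13]=0 (border '')
j=14 s[j]='d': π[14]=1 (border 'd')
j=15 s[j]='d': π[15]=2 (border 'dd')
j=16 s[j]='b': k: 2→1→0; π[16]=0 (border '')
j=17 s[j]='d': π[17]=1 (border 'd')
j=18 s[j]='f': k: 1→0; π[18]=0 (border '')
j=19 s[j]='f': π[19]=0 (border '')
j=20 s[j]='f': π[20]=0 (border '')
j=21 s[j]='c': π[21]=0 (border '')
j=22 s[j]='c': π[22]=0 (border '')
j=23 s[j]='f': π[23]=0 (border '')
j=24 s[j]='b': π[24]=0 (border '')
j=25 s[j]='c': π[25]=0 (border '')
j=26 s[j]='b': π[26]=0 (border '')
j=27 s[j]='c': π[27]=0 (border '')
j=28 s[j]='a': π[28]=0 (border '')
j=29 s[j]='f': π[29]=0 (border '')
j=30 s[j]='a': π[30]=0 (border '')
j=31 s[j]='c': π[31]=0 (border '')
j=32 s[j]='d': π[32]=1 (border 'd')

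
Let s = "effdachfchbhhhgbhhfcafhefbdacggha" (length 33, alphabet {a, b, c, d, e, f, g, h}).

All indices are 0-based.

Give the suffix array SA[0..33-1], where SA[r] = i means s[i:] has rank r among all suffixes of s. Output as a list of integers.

rank→(start, suffix):
  0 → (32, 'a')
  1 → (27, 'acggha')
  2 → (4, 'achfchbhhhgbhhfcafhefbdacggha')
  3 → (20, 'afhefbdacggha')
  4 → (25, 'bdacggha')
  5 → (15, 'bhhfcafhefbdacggha')
  6 → (10, 'bhhhgbhhfcafhefbdacggha')
  7 → (19, 'cafhefbdacggha')
  8 → (28, 'cggha')
  9 → (8, 'chbhhhgbhhfcafhefbdacggha')
  10 → (5, 'chfchbhhhgbhhfcafhefbdacggha')
  11 → (26, 'dacggha')
  12 → (3, 'dachfchbhhhgbhhfcafhefbdacggha')
  13 → (23, 'efbdacggha')
  14 → (0, 'effdachfchbhhhgbhhfcafhefbdacggha')
  15 → (24, 'fbdacggha')
  16 → (18, 'fcafhefbdacggha')
  17 → (7, 'fchbhhhgbhhfcafhefbdacggha')
  18 → (2, 'fdachfchbhhhgbhhfcafhefbdacggha')
  19 → (1, 'ffdachfchbhhhgbhhfcafhefbdacggha')
  20 → (21, 'fhefbdacggha')
  21 → (14, 'gbhhfcafhefbdacggha')
  22 → (29, 'ggha')
  23 → (30, 'gha')
  24 → (31, 'ha')
  25 → (9, 'hbhhhgbhhfcafhefbdacggha')
  26 → (22, 'hefbdacggha')
  27 → (17, 'hfcafhefbdacggha')
  28 → (6, 'hfchbhhhgbhhfcafhefbdacggha')
  29 → (13, 'hgbhhfcafhefbdacggha')
  30 → (16, 'hhfcafhefbdacggha')
  31 → (12, 'hhgbhhfcafhefbdacggha')
  32 → (11, 'hhhgbhhfcafhefbdacggha')

[32, 27, 4, 20, 25, 15, 10, 19, 28, 8, 5, 26, 3, 23, 0, 24, 18, 7, 2, 1, 21, 14, 29, 30, 31, 9, 22, 17, 6, 13, 16, 12, 11]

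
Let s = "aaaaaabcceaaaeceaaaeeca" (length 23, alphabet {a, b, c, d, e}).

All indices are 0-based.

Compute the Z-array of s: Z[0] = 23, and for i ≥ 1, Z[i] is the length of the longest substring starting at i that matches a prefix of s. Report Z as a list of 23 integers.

Z[0]=23
i=1: fresh scan; Z[1]=5 scan→box=[1,6)
i=2: min(r-i=4, Z[1]=5)=4; Z[2]=4
i=3: min(r-i=3, Z[2]=4)=3; Z[3]=3
i=4: min(r-i=2, Z[3]=3)=2; Z[4]=2
i=5: min(r-i=1, Z[4]=2)=1; Z[5]=1
i=6: fresh scan; Z[6]=0
i=7: fresh scan; Z[7]=0
i=8: fresh scan; Z[8]=0
i=9: fresh scan; Z[9]=0
i=10: fresh scan; Z[10]=3 scan→box=[10,13)
i=11: min(r-i=2, Z[1]=5)=2; Z[11]=2
i=12: min(r-i=1, Z[2]=4)=1; Z[12]=1
i=13: fresh scan; Z[13]=0
i=14: fresh scan; Z[14]=0
i=15: fresh scan; Z[15]=0
i=16: fresh scan; Z[16]=3 scan→box=[16,19)
i=17: min(r-i=2, Z[1]=5)=2; Z[17]=2
i=18: min(r-i=1, Z[2]=4)=1; Z[18]=1
i=19: fresh scan; Z[19]=0
i=20: fresh scan; Z[20]=0
i=21: fresh scan; Z[21]=0
i=22: fresh scan; Z[22]=1 scan→box=[22,23)

[23, 5, 4, 3, 2, 1, 0, 0, 0, 0, 3, 2, 1, 0, 0, 0, 3, 2, 1, 0, 0, 0, 1]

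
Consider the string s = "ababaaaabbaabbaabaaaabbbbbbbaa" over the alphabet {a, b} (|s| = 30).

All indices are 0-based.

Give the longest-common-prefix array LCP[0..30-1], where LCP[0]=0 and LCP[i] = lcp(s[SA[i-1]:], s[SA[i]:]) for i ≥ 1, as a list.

sorted suffixes:
  #0 SA[0]=29  'a'
  #1 SA[1]=28  'aa'
  #2 SA[2]=4  'aaaabbaabbaabaaaabbbbbbbaa'
  #3 SA[3]=17  'aaaabbbbbbbaa'
  #4 SA[4]=5  'aaabbaabbaabaaaabbbbbbbaa'
  #5 SA[5]=18  'aaabbbbbbbaa'
  #6 SA[6]=14  'aabaaaabbbbbbbaa'
  #7 SA[7]=10  'aabbaabaaaabbbbbbbaa'
  #8 SA[8]=6  'aabbaabbaabaaaabbbbbbbaa'
  #9 SA[9]=19  'aabbbbbbbaa'
  #10 SA[10]=2  'abaaaabbaabbaabaaaabbbbbbbaa'
  #11 SA[11]=15  'abaaaabbbbbbbaa'
  #12 SA[12]=0  'ababaaaabbaabbaabaaaabbbbbbbaa'
  #13 SA[13]=11  'abbaabaaaabbbbbbbaa'
  #14 SA[14]=7  'abbaabbaabaaaabbbbbbbaa'
  #15 SA[15]=20  'abbbbbbbaa'
  #16 SA[16]=27  'baa'
  #17 SA[17]=3  'baaaabbaabbaabaaaabbbbbbbaa'
  #18 SA[18]=16  'baaaabbbbbbbaa'
  #19 SA[19]=13  'baabaaaabbbbbbbaa'
  #20 SA[20]=9  'baabbaabaaaabbbbbbbaa'
  #21 SA[21]=1  'babaaaabbaabbaabaaaabbbbbbbaa'
  #22 SA[22]=26  'bbaa'
  #23 SA[23]=12  'bbaabaaaabbbbbbbaa'
  #24 SA[24]=8  'bbaabbaabaaaabbbbbbbaa'
  #25 SA[25]=25  'bbbaa'
  #26 SA[26]=24  'bbbbaa'
  #27 SA[27]=23  'bbbbbaa'
  #28 SA[28]=22  'bbbbbbaa'
  #29 SA[29]=21  'bbbbbbbaa'

SA = [29, 28, 4, 17, 5, 18, 14, 10, 6, 19, 2, 15, 0, 11, 7, 20, 27, 3, 16, 13, 9, 1, 26, 12, 8, 25, 24, 23, 22, 21]
[i] adj suffixes → lcp
  [1] 29/28 → 1 ('a')
  [2] 28/4 → 2 ('aa')
  [3] 4/17 → 6 ('aaaabb')
  [4] 17/5 → 3 ('aaa')
  [5] 5/18 → 5 ('aaabb')
  [6] 18/14 → 2 ('aa')
  [7] 14/10 → 3 ('aab')
  [8] 10/6 → 7 ('aabbaab')
  [9] 6/19 → 4 ('aabb')
  [10] 19/2 → 1 ('a')
  [11] 2/15 → 8 ('abaaaabb')
  [12] 15/0 → 3 ('aba')
  [13] 0/11 → 2 ('ab')
  [14] 11/7 → 6 ('abbaab')
  [15] 7/20 → 3 ('abb')
  [16] 20/27 → 0 ('')
  [17] 27/3 → 3 ('baa')
  [18] 3/16 → 7 ('baaaabb')
  [19] 16/13 → 3 ('baa')
  [20] 13/9 → 4 ('baab')
  [21] 9/1 → 2 ('ba')
  [22] 1/26 → 1 ('b')
  [23] 26/12 → 4 ('bbaa')
  [24] 12/8 → 5 ('bbaab')
  [25] 8/25 → 2 ('bb')
  [26] 25/24 → 3 ('bbb')
  [27] 24/23 → 4 ('bbbb')
  [28] 23/22 → 5 ('bbbbb')
  [29] 22/21 → 6 ('bbbbbb')

[0, 1, 2, 6, 3, 5, 2, 3, 7, 4, 1, 8, 3, 2, 6, 3, 0, 3, 7, 3, 4, 2, 1, 4, 5, 2, 3, 4, 5, 6]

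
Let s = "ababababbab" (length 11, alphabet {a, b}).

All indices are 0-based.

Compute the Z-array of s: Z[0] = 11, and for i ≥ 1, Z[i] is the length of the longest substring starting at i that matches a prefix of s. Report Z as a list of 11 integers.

[11, 0, 6, 0, 4, 0, 2, 0, 0, 2, 0]

Z[0]=11
i=1: fresh scan; Z[1]=0
i=2: fresh scan; Z[2]=6 extend→box=[2,8)
i=3: min(r-i=5, Z[1]=0)=0; Z[3]=0
i=4: min(r-i=4, Z[2]=6)=4; Z[4]=4
i=5: min(r-i=3, Z[3]=0)=0; Z[5]=0
i=6: min(r-i=2, Z[4]=4)=2; Z[6]=2
i=7: min(r-i=1, Z[5]=0)=0; Z[7]=0
i=8: fresh scan; Z[8]=0
i=9: fresh scan; Z[9]=2 extend→box=[9,11)
i=10: min(r-i=1, Z[1]=0)=0; Z[10]=0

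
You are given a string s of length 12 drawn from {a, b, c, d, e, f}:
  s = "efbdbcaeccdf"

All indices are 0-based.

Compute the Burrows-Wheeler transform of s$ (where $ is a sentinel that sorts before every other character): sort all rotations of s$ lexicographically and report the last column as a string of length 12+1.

fcdfbecbca$de

rank  rotation       last
    0  $efbdbcaeccdf  f
    1  aeccdf$efbdbc  c
    2  bcaeccdf$efbd  d
    3  bdbcaeccdf$ef  f
    4  caeccdf$efbdb  b
    5  ccdf$efbdbcae  e
    6  cdf$efbdbcaec  c
    7  dbcaeccdf$efb  b
    8  df$efbdbcaecc  c
    9  eccdf$efbdbca  a
   10  efbdbcaeccdf$  $
   11  f$efbdbcaeccd  d
   12  fbdbcaeccdf$e  e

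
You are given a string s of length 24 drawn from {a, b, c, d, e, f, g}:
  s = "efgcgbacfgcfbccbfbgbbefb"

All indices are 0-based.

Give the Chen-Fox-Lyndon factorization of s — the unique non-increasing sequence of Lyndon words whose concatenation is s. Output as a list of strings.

emit factor 1: 'efg' (i=0, period=3)
emit factor 2: 'cg' (i=3, period=2)
emit factor 3: 'b' (i=5, period=1)
emit factor 4: 'acfgcfbccbfbgbbefb' (i=6, period=18)

["efg", "cg", "b", "acfgcfbccbfbgbbefb"]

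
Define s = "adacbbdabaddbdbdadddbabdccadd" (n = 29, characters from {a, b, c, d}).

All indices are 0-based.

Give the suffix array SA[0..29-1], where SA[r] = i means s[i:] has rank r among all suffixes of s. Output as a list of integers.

rank | idx | suffix
   0 |   7 | abaddbdbdadddbabdccadd
   1 |  21 | abdccadd
   2 |   2 | acbbdabaddbdbdadddbabdccadd
   3 |   0 | adacbbdabaddbdbdadddbabdccadd
   4 |  26 | add
   5 |   9 | addbdbdadddbabdccadd
   6 |  16 | adddbabdccadd
   7 |  20 | babdccadd
   8 |   8 | baddbdbdadddbabdccadd
   9 |   4 | bbdabaddbdbdadddbabdccadd
  10 |   5 | bdabaddbdbdadddbabdccadd
  11 |  14 | bdadddbabdccadd
  12 |  12 | bdbdadddbabdccadd
  13 |  22 | bdccadd
  14 |  25 | cadd
  15 |   3 | cbbdabaddbdbdadddbabdccadd
  16 |  24 | ccadd
  17 |  28 | d
  18 |   6 | dabaddbdbdadddbabdccadd
  19 |   1 | dacbbdabaddbdbdadddbabdccadd
  20 |  15 | dadddbabdccadd
  21 |  19 | dbabdccadd
  22 |  13 | dbdadddbabdccadd
  23 |  11 | dbdbdadddbabdccadd
  24 |  23 | dccadd
  25 |  27 | dd
  26 |  18 | ddbabdccadd
  27 |  10 | ddbdbdadddbabdccadd
  28 |  17 | dddbabdccadd

[7, 21, 2, 0, 26, 9, 16, 20, 8, 4, 5, 14, 12, 22, 25, 3, 24, 28, 6, 1, 15, 19, 13, 11, 23, 27, 18, 10, 17]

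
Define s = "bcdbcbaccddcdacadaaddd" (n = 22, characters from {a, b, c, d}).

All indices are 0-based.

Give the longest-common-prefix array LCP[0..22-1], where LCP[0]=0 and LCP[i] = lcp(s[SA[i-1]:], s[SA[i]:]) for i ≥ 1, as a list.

sorted suffixes:
  #0 SA[0]=17  'aaddd'
  #1 SA[1]=13  'acadaaddd'
  #2 SA[2]=6  'accddcdacadaaddd'
  #3 SA[3]=15  'adaaddd'
  #4 SA[4]=18  'addd'
  #5 SA[5]=5  'baccddcdacadaaddd'
  #6 SA[6]=3  'bcbaccddcdacadaaddd'
  #7 SA[7]=0  'bcdbcbaccddcdacadaaddd'
  #8 SA[8]=14  'cadaaddd'
  #9 SA[9]=4  'cbaccddcdacadaaddd'
  #10 SA[10]=7  'ccddcdacadaaddd'
  #11 SA[11]=11  'cdacadaaddd'
  #12 SA[12]=1  'cdbcbaccddcdacadaaddd'
  #13 SA[13]=8  'cddcdacadaaddd'
  #14 SA[14]=21  'd'
  #15 SA[15]=16  'daaddd'
  #16 SA[16]=12  'dacadaaddd'
  #17 SA[17]=2  'dbcbaccddcdacadaaddd'
  #18 SA[18]=10  'dcdacadaaddd'
  #19 SA[19]=20  'dd'
  #20 SA[20]=9  'ddcdacadaaddd'
  #21 SA[21]=19  'ddd'

SA = [17, 13, 6, 15, 18, 5, 3, 0, 14, 4, 7, 11, 1, 8, 21, 16, 12, 2, 10, 20, 9, 19]
rank  pair      lcp
   1  s[17:],s[13:]  1  'a'
   2  s[13:],s[6:]  2  'ac'
   3  s[6:],s[15:]  1  'a'
   4  s[15:],s[18:]  2  'ad'
   5  s[18:],s[5:]  0  ''
   6  s[5:],s[3:]  1  'b'
   7  s[3:],s[0:]  2  'bc'
   8  s[0:],s[14:]  0  ''
   9  s[14:],s[4:]  1  'c'
  10  s[4:],s[7:]  1  'c'
  11  s[7:],s[11:]  1  'c'
  12  s[11:],s[1:]  2  'cd'
  13  s[1:],s[8:]  2  'cd'
  14  s[8:],s[21:]  0  ''
  15  s[21:],s[16:]  1  'd'
  16  s[16:],s[12:]  2  'da'
  17  s[12:],s[2:]  1  'd'
  18  s[2:],s[10:]  1  'd'
  19  s[10:],s[20:]  1  'd'
  20  s[20:],s[9:]  2  'dd'
  21  s[9:],s[19:]  2  'dd'

[0, 1, 2, 1, 2, 0, 1, 2, 0, 1, 1, 1, 2, 2, 0, 1, 2, 1, 1, 1, 2, 2]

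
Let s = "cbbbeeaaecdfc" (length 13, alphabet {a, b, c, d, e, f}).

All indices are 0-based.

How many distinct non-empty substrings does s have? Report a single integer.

sorted suffixes:
  #0 SA[0]=6  'aaecdfc'
  #1 SA[1]=7  'aecdfc'
  #2 SA[2]=1  'bbbeeaaecdfc'
  #3 SA[3]=2  'bbeeaaecdfc'
  #4 SA[4]=3  'beeaaecdfc'
  #5 SA[5]=12  'c'
  #6 SA[6]=0  'cbbbeeaaecdfc'
  #7 SA[7]=9  'cdfc'
  #8 SA[8]=10  'dfc'
  #9 SA[9]=5  'eaaecdfc'
  #10 SA[10]=8  'ecdfc'
  #11 SA[11]=4  'eeaaecdfc'
  #12 SA[12]=11  'fc'

SA = [6, 7, 1, 2, 3, 12, 0, 9, 10, 5, 8, 4, 11]
i: (SA[i-1],SA[i]) lcp shared
  1: (6,7) 1 'a'
  2: (7,1) 0 ''
  3: (1,2) 2 'bb'
  4: (2,3) 1 'b'
  5: (3,12) 0 ''
  6: (12,0) 1 'c'
  7: (0,9) 1 'c'
  8: (9,10) 0 ''
  9: (10,5) 0 ''
  10: (5,8) 1 'e'
  11: (8,4) 1 'e'
  12: (4,11) 0 ''

n(n+1)/2 = 13·14/2 = 91
Σ LCP = 0 + 1 + 0 + 2 + 1 + 0 + 1 + 1 + 0 + 0 + 1 + 1 + 0 = 8
distinct = 91 − 8 = 83

83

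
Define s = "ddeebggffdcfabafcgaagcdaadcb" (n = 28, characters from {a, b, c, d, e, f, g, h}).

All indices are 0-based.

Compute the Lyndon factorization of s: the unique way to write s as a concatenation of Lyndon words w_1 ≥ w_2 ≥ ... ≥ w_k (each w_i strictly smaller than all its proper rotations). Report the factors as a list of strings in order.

emit factor 1: 'ddee' (i=0, period=4)
emit factor 2: 'bggffdcf' (i=4, period=8)
emit factor 3: 'abafcg' (i=12, period=6)
emit factor 4: 'aagcd' (i=18, period=5)
emit factor 5: 'aadcb' (i=23, period=5)

["ddee", "bggffdcf", "abafcg", "aagcd", "aadcb"]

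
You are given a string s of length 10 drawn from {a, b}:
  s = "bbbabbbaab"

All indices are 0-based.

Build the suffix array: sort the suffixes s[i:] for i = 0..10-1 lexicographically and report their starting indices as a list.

[7, 8, 3, 9, 6, 2, 5, 1, 4, 0]

rank | idx | suffix
   0 |   7 | aab
   1 |   8 | ab
   2 |   3 | abbbaab
   3 |   9 | b
   4 |   6 | baab
   5 |   2 | babbbaab
   6 |   5 | bbaab
   7 |   1 | bbabbbaab
   8 |   4 | bbbaab
   9 |   0 | bbbabbbaab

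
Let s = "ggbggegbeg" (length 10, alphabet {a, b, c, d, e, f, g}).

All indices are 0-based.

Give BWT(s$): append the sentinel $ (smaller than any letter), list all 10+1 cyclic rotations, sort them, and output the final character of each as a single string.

rank  rotation     last
    0  $ggbggegbeg  g
    1  beg$ggbggeg  g
    2  bggegbeg$gg  g
    3  eg$ggbggegb  b
    4  egbeg$ggbgg  g
    5  g$ggbggegbe  e
    6  gbeg$ggbgge  e
    7  gbggegbeg$g  g
    8  gegbeg$ggbg  g
    9  ggbggegbeg$  $
   10  ggegbeg$ggb  b

gggbgeegg$b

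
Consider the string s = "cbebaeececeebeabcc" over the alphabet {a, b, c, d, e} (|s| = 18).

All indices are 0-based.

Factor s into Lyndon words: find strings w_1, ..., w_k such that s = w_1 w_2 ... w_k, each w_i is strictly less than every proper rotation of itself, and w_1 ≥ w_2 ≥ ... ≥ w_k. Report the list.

["c", "be", "b", "aeececeebe", "abcc"]

emit factor 1: 'c' (i=0, period=1)
emit factor 2: 'be' (i=1, period=2)
emit factor 3: 'b' (i=3, period=1)
emit factor 4: 'aeececeebe' (i=4, period=10)
emit factor 5: 'abcc' (i=14, period=4)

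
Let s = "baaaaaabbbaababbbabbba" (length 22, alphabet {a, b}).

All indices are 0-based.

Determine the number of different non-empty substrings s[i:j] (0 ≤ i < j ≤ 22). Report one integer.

rank | idx | suffix
   0 |  21 | a
   1 |   1 | aaaaaabbbaababbbabbba
   2 |   2 | aaaaabbbaababbbabbba
   3 |   3 | aaaabbbaababbbabbba
   4 |   4 | aaabbbaababbbabbba
   5 |  10 | aababbbabbba
   6 |   5 | aabbbaababbbabbba
   7 |  11 | ababbbabbba
   8 |  17 | abbba
   9 |   6 | abbbaababbbabbba
  10 |  13 | abbbabbba
  11 |  20 | ba
  12 |   0 | baaaaaabbbaababbbabbba
  13 |   9 | baababbbabbba
  14 |  16 | babbba
  15 |  12 | babbbabbba
  16 |  19 | bba
  17 |   8 | bbaababbbabbba
  18 |  15 | bbabbba
  19 |  18 | bbba
  20 |   7 | bbbaababbbabbba
  21 |  14 | bbbabbba

SA = [21, 1, 2, 3, 4, 10, 5, 11, 17, 6, 13, 20, 0, 9, 16, 12, 19, 8, 15, 18, 7, 14]
[i] adj suffixes → lcp
  [1] 21/1 → 1 ('a')
  [2] 1/2 → 5 ('aaaaa')
  [3] 2/3 → 4 ('aaaa')
  [4] 3/4 → 3 ('aaa')
  [5] 4/10 → 2 ('aa')
  [6] 10/5 → 3 ('aab')
  [7] 5/11 → 1 ('a')
  [8] 11/17 → 2 ('ab')
  [9] 17/6 → 5 ('abbba')
  [10] 6/13 → 5 ('abbba')
  [11] 13/20 → 0 ('')
  [12] 20/0 → 2 ('ba')
  [13] 0/9 → 3 ('baa')
  [14] 9/16 → 2 ('ba')
  [15] 16/12 → 6 ('babbba')
  [16] 12/19 → 1 ('b')
  [17] 19/8 → 3 ('bba')
  [18] 8/15 → 3 ('bba')
  [19] 15/18 → 2 ('bb')
  [20] 18/7 → 4 ('bbba')
  [21] 7/14 → 4 ('bbba')

n(n+1)/2 = 22·23/2 = 253
Σ LCP = 0 + 1 + 5 + 4 + 3 + 2 + 3 + 1 + 2 + 5 + 5 + 0 + 2 + 3 + 2 + 6 + 1 + 3 + 3 + 2 + 4 + 4 = 61
distinct = 253 − 61 = 192

192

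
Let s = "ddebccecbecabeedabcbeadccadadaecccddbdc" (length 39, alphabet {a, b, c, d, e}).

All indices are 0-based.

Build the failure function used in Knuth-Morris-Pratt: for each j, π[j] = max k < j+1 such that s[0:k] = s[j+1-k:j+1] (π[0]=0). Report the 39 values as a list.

[0, 1, 0, 0, 0, 0, 0, 0, 0, 0, 0, 0, 0, 0, 0, 1, 0, 0, 0, 0, 0, 0, 1, 0, 0, 0, 1, 0, 1, 0, 0, 0, 0, 0, 1, 2, 0, 1, 0]

π[0] = 0
j=1 s[j]='d': π[1]=1 (border 'd')
j=2 s[j]='e': k: 1→0; π[2]=0 (border '')
j=3 s[j]='b': π[3]=0 (border '')
j=4 s[j]='c': π[4]=0 (border '')
j=5 s[j]='c': π[5]=0 (border '')
j=6 s[j]='e': π[6]=0 (border '')
j=7 s[j]='c': π[7]=0 (border '')
j=8 s[j]='b': π[8]=0 (border '')
j=9 s[j]='e': π[9]=0 (border '')
j=10 s[j]='c': π[10]=0 (border '')
j=11 s[j]='a': π[11]=0 (border '')
j=12 s[j]='b': π[12]=0 (border '')
j=13 s[j]='e': π[13]=0 (border '')
j=14 s[j]='e': π[14]=0 (border '')
j=15 s[j]='d': π[15]=1 (border 'd')
j=16 s[j]='a': k: 1→0; π[16]=0 (border '')
j=17 s[j]='b': π[17]=0 (border '')
j=18 s[j]='c': π[18]=0 (border '')
j=19 s[j]='b': π[19]=0 (border '')
j=20 s[j]='e': π[20]=0 (border '')
j=21 s[j]='a': π[21]=0 (border '')
j=22 s[j]='d': π[22]=1 (border 'd')
j=23 s[j]='c': k: 1→0; π[23]=0 (border '')
j=24 s[j]='c': π[24]=0 (border '')
j=25 s[j]='a': π[25]=0 (border '')
j=26 s[j]='d': π[26]=1 (border 'd')
j=27 s[j]='a': k: 1→0; π[27]=0 (border '')
j=28 s[j]='d': π[28]=1 (border 'd')
j=29 s[j]='a': k: 1→0; π[29]=0 (border '')
j=30 s[j]='e': π[30]=0 (border '')
j=31 s[j]='c': π[31]=0 (border '')
j=32 s[j]='c': π[32]=0 (border '')
j=33 s[j]='c': π[33]=0 (border '')
j=34 s[j]='d': π[34]=1 (border 'd')
j=35 s[j]='d': π[35]=2 (border 'dd')
j=36 s[j]='b': k: 2→1→0; π[36]=0 (border '')
j=37 s[j]='d': π[37]=1 (border 'd')
j=38 s[j]='c': k: 1→0; π[38]=0 (border '')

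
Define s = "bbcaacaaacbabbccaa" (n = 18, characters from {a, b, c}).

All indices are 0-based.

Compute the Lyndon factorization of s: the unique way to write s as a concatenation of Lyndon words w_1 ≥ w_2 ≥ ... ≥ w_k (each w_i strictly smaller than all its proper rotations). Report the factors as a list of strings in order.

["bbc", "aac", "aaacbabbcc", "a", "a"]

emit factor 1: 'bbc' (i=0, period=3)
emit factor 2: 'aac' (i=3, period=3)
emit factor 3: 'aaacbabbcc' (i=6, period=10)
emit factor 4: 'a' (i=16, period=1)
emit factor 5: 'a' (i=17, period=1)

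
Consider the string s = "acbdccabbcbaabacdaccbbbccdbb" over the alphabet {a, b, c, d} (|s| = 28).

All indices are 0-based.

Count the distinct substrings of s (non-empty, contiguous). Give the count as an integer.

rank→(start, suffix):
  0 → (11, 'aabacdaccbbbccdbb')
  1 → (12, 'abacdaccbbbccdbb')
  2 → (6, 'abbcbaabacdaccbbbccdbb')
  3 → (0, 'acbdccabbcbaabacdaccbbbccdbb')
  4 → (17, 'accbbbccdbb')
  5 → (14, 'acdaccbbbccdbb')
  6 → (27, 'b')
  7 → (10, 'baabacdaccbbbccdbb')
  8 → (13, 'bacdaccbbbccdbb')
  9 → (26, 'bb')
  10 → (20, 'bbbccdbb')
  11 → (7, 'bbcbaabacdaccbbbccdbb')
  12 → (21, 'bbccdbb')
  13 → (8, 'bcbaabacdaccbbbccdbb')
  14 → (22, 'bccdbb')
  15 → (2, 'bdccabbcbaabacdaccbbbccdbb')
  16 → (5, 'cabbcbaabacdaccbbbccdbb')
  17 → (9, 'cbaabacdaccbbbccdbb')
  18 → (19, 'cbbbccdbb')
  19 → (1, 'cbdccabbcbaabacdaccbbbccdbb')
  20 → (4, 'ccabbcbaabacdaccbbbccdbb')
  21 → (18, 'ccbbbccdbb')
  22 → (23, 'ccdbb')
  23 → (15, 'cdaccbbbccdbb')
  24 → (24, 'cdbb')
  25 → (16, 'daccbbbccdbb')
  26 → (25, 'dbb')
  27 → (3, 'dccabbcbaabacdaccbbbccdbb')

SA = [11, 12, 6, 0, 17, 14, 27, 10, 13, 26, 20, 7, 21, 8, 22, 2, 5, 9, 19, 1, 4, 18, 23, 15, 24, 16, 25, 3]
i: (SA[i-1],SA[i]) lcp shared
  1: (11,12) 1 'a'
  2: (12,6) 2 'ab'
  3: (6,0) 1 'a'
  4: (0,17) 2 'ac'
  5: (17,14) 2 'ac'
  6: (14,27) 0 ''
  7: (27,10) 1 'b'
  8: (10,13) 2 'ba'
  9: (13,26) 1 'b'
  10: (26,20) 2 'bb'
  11: (20,7) 2 'bb'
  12: (7,21) 3 'bbc'
  13: (21,8) 1 'b'
  14: (8,22) 2 'bc'
  15: (22,2) 1 'b'
  16: (2,5) 0 ''
  17: (5,9) 1 'c'
  18: (9,19) 2 'cb'
  19: (19,1) 2 'cb'
  20: (1,4) 1 'c'
  21: (4,18) 2 'cc'
  22: (18,23) 2 'cc'
  23: (23,15) 1 'c'
  24: (15,24) 2 'cd'
  25: (24,16) 0 ''
  26: (16,25) 1 'd'
  27: (25,3) 1 'd'

n(n+1)/2 = 28·29/2 = 406
Σ LCP = 0 + 1 + 2 + 1 + 2 + 2 + 0 + 1 + 2 + 1 + 2 + 2 + 3 + 1 + 2 + 1 + 0 + 1 + 2 + 2 + 1 + 2 + 2 + 1 + 2 + 0 + 1 + 1 = 38
distinct = 406 − 38 = 368

368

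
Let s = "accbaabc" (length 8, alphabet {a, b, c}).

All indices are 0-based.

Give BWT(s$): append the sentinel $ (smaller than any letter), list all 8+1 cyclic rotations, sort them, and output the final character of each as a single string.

rank  rotation   last
    0  $accbaabc  c
    1  aabc$accb  b
    2  abc$accba  a
    3  accbaabc$  $
    4  baabc$acc  c
    5  bc$accbaa  a
    6  c$accbaab  b
    7  cbaabc$ac  c
    8  ccbaabc$a  a

cba$cabca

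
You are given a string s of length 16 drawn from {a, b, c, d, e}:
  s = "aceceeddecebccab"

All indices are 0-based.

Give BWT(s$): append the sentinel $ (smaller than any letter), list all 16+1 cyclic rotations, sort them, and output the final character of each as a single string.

rank  rotation           last
    0  $aceceeddecebccab  b
    1  ab$aceceeddecebcc  c
    2  aceceeddecebccab$  $
    3  b$aceceeddecebcca  a
    4  bccab$aceceeddece  e
    5  cab$aceceeddecebc  c
    6  ccab$aceceeddeceb  b
    7  cebccab$aceceedde  e
    8  ceceeddecebccab$a  a
    9  ceeddecebccab$ace  e
   10  ddecebccab$acecee  e
   11  decebccab$aceceed  d
   12  ebccab$aceceeddec  c
   13  ecebccab$aceceedd  d
   14  eceeddecebccab$ac  c
   15  eddecebccab$acece  e
   16  eeddecebccab$acec  c

bc$aecbeaeedcdcec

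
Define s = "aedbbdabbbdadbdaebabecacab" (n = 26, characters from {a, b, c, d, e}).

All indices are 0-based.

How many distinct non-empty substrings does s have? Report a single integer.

315

rank→(start, suffix):
  0 → (24, 'ab')
  1 → (6, 'abbbdadbdaebabecacab')
  2 → (18, 'abecacab')
  3 → (22, 'acab')
  4 → (11, 'adbdaebabecacab')
  5 → (15, 'aebabecacab')
  6 → (0, 'aedbbdabbbdadbdaebabecacab')
  7 → (25, 'b')
  8 → (17, 'babecacab')
  9 → (7, 'bbbdadbdaebabecacab')
  10 → (3, 'bbdabbbdadbdaebabecacab')
  11 → (8, 'bbdadbdaebabecacab')
  12 → (4, 'bdabbbdadbdaebabecacab')
  13 → (9, 'bdadbdaebabecacab')
  14 → (13, 'bdaebabecacab')
  15 → (19, 'becacab')
  16 → (23, 'cab')
  17 → (21, 'cacab')
  18 → (5, 'dabbbdadbdaebabecacab')
  19 → (10, 'dadbdaebabecacab')
  20 → (14, 'daebabecacab')
  21 → (2, 'dbbdabbbdadbdaebabecacab')
  22 → (12, 'dbdaebabecacab')
  23 → (16, 'ebabecacab')
  24 → (20, 'ecacab')
  25 → (1, 'edbbdabbbdadbdaebabecacab')

SA = [24, 6, 18, 22, 11, 15, 0, 25, 17, 7, 3, 8, 4, 9, 13, 19, 23, 21, 5, 10, 14, 2, 12, 16, 20, 1]
[i] adj suffixes → lcp
  [1] 24/6 → 2 ('ab')
  [2] 6/18 → 2 ('ab')
  [3] 18/22 → 1 ('a')
  [4] 22/11 → 1 ('a')
  [5] 11/15 → 1 ('a')
  [6] 15/0 → 2 ('ae')
  [7] 0/25 → 0 ('')
  [8] 25/17 → 1 ('b')
  [9] 17/7 → 1 ('b')
  [10] 7/3 → 2 ('bb')
  [11] 3/8 → 4 ('bbda')
  [12] 8/4 → 1 ('b')
  [13] 4/9 → 3 ('bda')
  [14] 9/13 → 3 ('bda')
  [15] 13/19 → 1 ('b')
  [16] 19/23 → 0 ('')
  [17] 23/21 → 2 ('ca')
  [18] 21/5 → 0 ('')
  [19] 5/10 → 2 ('da')
  [20] 10/14 → 2 ('da')
  [21] 14/2 → 1 ('d')
  [22] 2/12 → 2 ('db')
  [23] 12/16 → 0 ('')
  [24] 16/20 → 1 ('e')
  [25] 20/1 → 1 ('e')

n(n+1)/2 = 26·27/2 = 351
Σ LCP = 0 + 2 + 2 + 1 + 1 + 1 + 2 + 0 + 1 + 1 + 2 + 4 + 1 + 3 + 3 + 1 + 0 + 2 + 0 + 2 + 2 + 1 + 2 + 0 + 1 + 1 = 36
distinct = 351 − 36 = 315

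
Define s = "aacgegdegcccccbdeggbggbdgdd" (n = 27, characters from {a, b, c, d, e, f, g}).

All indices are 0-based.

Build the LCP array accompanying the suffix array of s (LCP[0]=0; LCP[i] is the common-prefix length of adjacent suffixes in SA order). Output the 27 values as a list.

sorted suffixes:
  #0 SA[0]=0  'aacgegdegcccccbdeggbggbdgdd'
  #1 SA[1]=1  'acgegdegcccccbdeggbggbdgdd'
  #2 SA[2]=14  'bdeggbggbdgdd'
  #3 SA[3]=22  'bdgdd'
  #4 SA[4]=19  'bggbdgdd'
  #5 SA[5]=13  'cbdeggbggbdgdd'
  #6 SA[6]=12  'ccbdeggbggbdgdd'
  #7 SA[7]=11  'cccbdeggbggbdgdd'
  #8 SA[8]=10  'ccccbdeggbggbdgdd'
  #9 SA[9]=9  'cccccbdeggbggbdgdd'
  #10 SA[10]=2  'cgegdegcccccbdeggbggbdgdd'
  #11 SA[11]=26  'd'
  #12 SA[12]=25  'dd'
  #13 SA[13]=6  'degcccccbdeggbggbdgdd'
  #14 SA[14]=15  'deggbggbdgdd'
  #15 SA[15]=23  'dgdd'
  #16 SA[16]=7  'egcccccbdeggbggbdgdd'
  #17 SA[17]=4  'egdegcccccbdeggbggbdgdd'
  #18 SA[18]=16  'eggbggbdgdd'
  #19 SA[19]=21  'gbdgdd'
  #20 SA[20]=18  'gbggbdgdd'
  #21 SA[21]=8  'gcccccbdeggbggbdgdd'
  #22 SA[22]=24  'gdd'
  #23 SA[23]=5  'gdegcccccbdeggbggbdgdd'
  #24 SA[24]=3  'gegdegcccccbdeggbggbdgdd'
  #25 SA[25]=20  'ggbdgdd'
  #26 SA[26]=17  'ggbggbdgdd'

SA = [0, 1, 14, 22, 19, 13, 12, 11, 10, 9, 2, 26, 25, 6, 15, 23, 7, 4, 16, 21, 18, 8, 24, 5, 3, 20, 17]
i: (SA[i-1],SA[i]) lcp shared
  1: (0,1) 1 'a'
  2: (1,14) 0 ''
  3: (14,22) 2 'bd'
  4: (22,19) 1 'b'
  5: (19,13) 0 ''
  6: (13,12) 1 'c'
  7: (12,11) 2 'cc'
  8: (11,10) 3 'ccc'
  9: (10,9) 4 'cccc'
  10: (9,2) 1 'c'
  11: (2,26) 0 ''
  12: (26,25) 1 'd'
  13: (25,6) 1 'd'
  14: (6,15) 3 'deg'
  15: (15,23) 1 'd'
  16: (23,7) 0 ''
  17: (7,4) 2 'eg'
  18: (4,16) 2 'eg'
  19: (16,21) 0 ''
  20: (21,18) 2 'gb'
  21: (18,8) 1 'g'
  22: (8,24) 1 'g'
  23: (24,5) 2 'gd'
  24: (5,3) 1 'g'
  25: (3,20) 1 'g'
  26: (20,17) 3 'ggb'

[0, 1, 0, 2, 1, 0, 1, 2, 3, 4, 1, 0, 1, 1, 3, 1, 0, 2, 2, 0, 2, 1, 1, 2, 1, 1, 3]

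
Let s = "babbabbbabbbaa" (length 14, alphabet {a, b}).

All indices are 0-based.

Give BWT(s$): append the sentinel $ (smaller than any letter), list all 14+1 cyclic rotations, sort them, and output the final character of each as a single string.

rank  rotation         last
    0  $babbabbbabbbaa  a
    1  a$babbabbbabbba  a
    2  aa$babbabbbabbb  b
    3  abbabbbabbbaa$b  b
    4  abbbaa$babbabbb  b
    5  abbbabbbaa$babb  b
    6  baa$babbabbbabb  b
    7  babbabbbabbbaa$  $
    8  babbbaa$babbabb  b
    9  babbbabbbaa$bab  b
   10  bbaa$babbabbbab  b
   11  bbabbbaa$babbab  b
   12  bbabbbabbbaa$ba  a
   13  bbbaa$babbabbba  a
   14  bbbabbbaa$babba  a

aabbbbb$bbbbaaa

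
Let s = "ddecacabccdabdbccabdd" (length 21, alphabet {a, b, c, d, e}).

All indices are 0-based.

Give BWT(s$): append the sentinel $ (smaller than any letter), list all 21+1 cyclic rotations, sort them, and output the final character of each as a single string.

dcdccdaaaacebbcdcbb$dd

rank  rotation                last
    0  $ddecacabccdabdbccabdd  d
    1  abccdabdbccabdd$ddecac  c
    2  abdbccabdd$ddecacabccd  d
    3  abdd$ddecacabccdabdbcc  c
    4  acabccdabdbccabdd$ddec  c
    5  bccabdd$ddecacabccdabd  d
    6  bccdabdbccabdd$ddecaca  a
    7  bdbccabdd$ddecacabccda  a
    8  bdd$ddecacabccdabdbcca  a
    9  cabccdabdbccabdd$ddeca  a
   10  cabdd$ddecacabccdabdbc  c
   11  cacabccdabdbccabdd$dde  e
   12  ccabdd$ddecacabccdabdb  b
   13  ccdabdbccabdd$ddecacab  b
   14  cdabdbccabdd$ddecacabc  c
   15  d$ddecacabccdabdbccabd  d
   16  dabdbccabdd$ddecacabcc  c
   17  dbccabdd$ddecacabccdab  b
   18  dd$ddecacabccdabdbccab  b
   19  ddecacabccdabdbccabdd$  $
   20  decacabccdabdbccabdd$d  d
   21  ecacabccdabdbccabdd$dd  d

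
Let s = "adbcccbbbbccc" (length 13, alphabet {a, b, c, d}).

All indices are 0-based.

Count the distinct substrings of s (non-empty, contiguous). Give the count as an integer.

rank | idx | suffix
   0 |   0 | adbcccbbbbccc
   1 |   6 | bbbbccc
   2 |   7 | bbbccc
   3 |   8 | bbccc
   4 |   9 | bccc
   5 |   2 | bcccbbbbccc
   6 |  12 | c
   7 |   5 | cbbbbccc
   8 |  11 | cc
   9 |   4 | ccbbbbccc
  10 |  10 | ccc
  11 |   3 | cccbbbbccc
  12 |   1 | dbcccbbbbccc

SA = [0, 6, 7, 8, 9, 2, 12, 5, 11, 4, 10, 3, 1]
[i] adj suffixes → lcp
  [1] 0/6 → 0 ('')
  [2] 6/7 → 3 ('bbb')
  [3] 7/8 → 2 ('bb')
  [4] 8/9 → 1 ('b')
  [5] 9/2 → 4 ('bccc')
  [6] 2/12 → 0 ('')
  [7] 12/5 → 1 ('c')
  [8] 5/11 → 1 ('c')
  [9] 11/4 → 2 ('cc')
  [10] 4/10 → 2 ('cc')
  [11] 10/3 → 3 ('ccc')
  [12] 3/1 → 0 ('')

n(n+1)/2 = 13·14/2 = 91
Σ LCP = 0 + 0 + 3 + 2 + 1 + 4 + 0 + 1 + 1 + 2 + 2 + 3 + 0 = 19
distinct = 91 − 19 = 72

72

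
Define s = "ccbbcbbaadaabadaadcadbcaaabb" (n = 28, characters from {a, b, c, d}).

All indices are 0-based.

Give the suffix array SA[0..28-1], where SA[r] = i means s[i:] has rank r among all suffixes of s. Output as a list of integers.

sorted suffixes:
  #0 SA[0]=23  'aaabb'
  #1 SA[1]=10  'aabadaadcadbcaaabb'
  #2 SA[2]=24  'aabb'
  #3 SA[3]=7  'aadaabadaadcadbcaaabb'
  #4 SA[4]=15  'aadcadbcaaabb'
  #5 SA[5]=11  'abadaadcadbcaaabb'
  #6 SA[6]=25  'abb'
  #7 SA[7]=8  'adaabadaadcadbcaaabb'
  #8 SA[8]=13  'adaadcadbcaaabb'
  #9 SA[9]=19  'adbcaaabb'
  #10 SA[10]=16  'adcadbcaaabb'
  #11 SA[11]=27  'b'
  #12 SA[12]=6  'baadaabadaadcadbcaaabb'
  #13 SA[13]=12  'badaadcadbcaaabb'
  #14 SA[14]=26  'bb'
  #15 SA[15]=5  'bbaadaabadaadcadbcaaabb'
  #16 SA[16]=2  'bbcbbaadaabadaadcadbcaaabb'
  #17 SA[17]=21  'bcaaabb'
  #18 SA[18]=3  'bcbbaadaabadaadcadbcaaabb'
  #19 SA[19]=22  'caaabb'
  #20 SA[20]=18  'cadbcaaabb'
  #21 SA[21]=4  'cbbaadaabadaadcadbcaaabb'
  #22 SA[22]=1  'cbbcbbaadaabadaadcadbcaaabb'
  #23 SA[23]=0  'ccbbcbbaadaabadaadcadbcaaabb'
  #24 SA[24]=9  'daabadaadcadbcaaabb'
  #25 SA[25]=14  'daadcadbcaaabb'
  #26 SA[26]=20  'dbcaaabb'
  #27 SA[27]=17  'dcadbcaaabb'

[23, 10, 24, 7, 15, 11, 25, 8, 13, 19, 16, 27, 6, 12, 26, 5, 2, 21, 3, 22, 18, 4, 1, 0, 9, 14, 20, 17]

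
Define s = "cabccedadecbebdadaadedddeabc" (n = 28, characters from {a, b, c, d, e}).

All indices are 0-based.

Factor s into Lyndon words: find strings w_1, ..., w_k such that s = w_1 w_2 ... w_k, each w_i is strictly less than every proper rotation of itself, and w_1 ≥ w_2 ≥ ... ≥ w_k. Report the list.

emit factor 1: 'c' (i=0, period=1)
emit factor 2: 'abccedadecbebdad' (i=1, period=16)
emit factor 3: 'aadedddeabc' (i=17, period=11)

["c", "abccedadecbebdad", "aadedddeabc"]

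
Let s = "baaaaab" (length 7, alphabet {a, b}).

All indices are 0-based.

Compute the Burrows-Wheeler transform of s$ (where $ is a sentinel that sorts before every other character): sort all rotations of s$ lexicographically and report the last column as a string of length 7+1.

rank  rotation  last
    0  $baaaaab  b
    1  aaaaab$b  b
    2  aaaab$ba  a
    3  aaab$baa  a
    4  aab$baaa  a
    5  ab$baaaa  a
    6  b$baaaaa  a
    7  baaaaab$  $

bbaaaaa$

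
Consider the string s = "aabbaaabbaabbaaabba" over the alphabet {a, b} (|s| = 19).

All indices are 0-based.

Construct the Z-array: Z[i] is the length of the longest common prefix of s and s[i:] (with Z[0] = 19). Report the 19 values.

Z[0]=19
i=1: i≥r, start 0; Z[1]=1 scan→box=[1,2)
i=2: i≥r, start 0; Z[2]=0
i=3: i≥r, start 0; Z[3]=0
i=4: i≥r, start 0; Z[4]=2 scan→box=[4,6)
i=5: min(r-i=1, Z[1]=1)=1; Z[5]=6 scan→box=[5,11)
i=6: min(r-i=5, Z[1]=1)=1; Z[6]=1
i=7: min(r-i=4, Z[2]=0)=0; Z[7]=0
i=8: min(r-i=3, Z[3]=0)=0; Z[8]=0
i=9: min(r-i=2, Z[4]=2)=2; Z[9]=10 scan→box=[9,19)
i=10: min(r-i=9, Z[1]=1)=1; Z[10]=1
i=11: min(r-i=8, Z[2]=0)=0; Z[11]=0
i=12: min(r-i=7, Z[3]=0)=0; Z[12]=0
i=13: min(r-i=6, Z[4]=2)=2; Z[13]=2
i=14: min(r-i=5, Z[5]=6)=5; Z[14]=5
i=15: min(r-i=4, Z[6]=1)=1; Z[15]=1
i=16: min(r-i=3, Z[7]=0)=0; Z[16]=0
i=17: min(r-i=2, Z[8]=0)=0; Z[17]=0
i=18: min(r-i=1, Z[9]=10)=1; Z[18]=1

[19, 1, 0, 0, 2, 6, 1, 0, 0, 10, 1, 0, 0, 2, 5, 1, 0, 0, 1]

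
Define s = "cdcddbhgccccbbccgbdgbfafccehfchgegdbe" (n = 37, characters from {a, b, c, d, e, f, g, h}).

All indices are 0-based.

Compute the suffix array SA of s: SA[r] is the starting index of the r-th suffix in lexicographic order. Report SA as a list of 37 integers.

[22, 12, 13, 17, 35, 20, 5, 11, 10, 9, 8, 24, 14, 0, 2, 25, 15, 29, 34, 4, 1, 3, 18, 36, 32, 26, 21, 23, 28, 16, 19, 7, 33, 31, 27, 6, 30]

rank | idx | suffix
   0 |  22 | afccehfchgegdbe
   1 |  12 | bbccgbdgbfafccehfchgegdbe
   2 |  13 | bccgbdgbfafccehfchgegdbe
   3 |  17 | bdgbfafccehfchgegdbe
   4 |  35 | be
   5 |  20 | bfafccehfchgegdbe
   6 |   5 | bhgccccbbccgbdgbfafccehfchgegdbe
   7 |  11 | cbbccgbdgbfafccehfchgegdbe
   8 |  10 | ccbbccgbdgbfafccehfchgegdbe
   9 |   9 | cccbbccgbdgbfafccehfchgegdbe
  10 |   8 | ccccbbccgbdgbfafccehfchgegdbe
  11 |  24 | ccehfchgegdbe
  12 |  14 | ccgbdgbfafccehfchgegdbe
  13 |   0 | cdcddbhgccccbbccgbdgbfafccehfchgegdbe
  14 |   2 | cddbhgccccbbccgbdgbfafccehfchgegdbe
  15 |  25 | cehfchgegdbe
  16 |  15 | cgbdgbfafccehfchgegdbe
  17 |  29 | chgegdbe
  18 |  34 | dbe
  19 |   4 | dbhgccccbbccgbdgbfafccehfchgegdbe
  20 |   1 | dcddbhgccccbbccgbdgbfafccehfchgegdbe
  21 |   3 | ddbhgccccbbccgbdgbfafccehfchgegdbe
  22 |  18 | dgbfafccehfchgegdbe
  23 |  36 | e
  24 |  32 | egdbe
  25 |  26 | ehfchgegdbe
  26 |  21 | fafccehfchgegdbe
  27 |  23 | fccehfchgegdbe
  28 |  28 | fchgegdbe
  29 |  16 | gbdgbfafccehfchgegdbe
  30 |  19 | gbfafccehfchgegdbe
  31 |   7 | gccccbbccgbdgbfafccehfchgegdbe
  32 |  33 | gdbe
  33 |  31 | gegdbe
  34 |  27 | hfchgegdbe
  35 |   6 | hgccccbbccgbdgbfafccehfchgegdbe
  36 |  30 | hgegdbe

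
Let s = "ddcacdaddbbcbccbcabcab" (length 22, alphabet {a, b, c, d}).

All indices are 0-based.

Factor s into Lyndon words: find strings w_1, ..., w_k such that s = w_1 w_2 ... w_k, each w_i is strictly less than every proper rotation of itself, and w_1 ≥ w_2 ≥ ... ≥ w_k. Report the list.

emit factor 1: 'd' (i=0, period=1)
emit factor 2: 'd' (i=1, period=1)
emit factor 3: 'c' (i=2, period=1)
emit factor 4: 'acdaddbbcbccbc' (i=3, period=14)
emit factor 5: 'abc' (i=17, period=3)
emit factor 6: 'ab' (i=20, period=2)

["d", "d", "c", "acdaddbbcbccbc", "abc", "ab"]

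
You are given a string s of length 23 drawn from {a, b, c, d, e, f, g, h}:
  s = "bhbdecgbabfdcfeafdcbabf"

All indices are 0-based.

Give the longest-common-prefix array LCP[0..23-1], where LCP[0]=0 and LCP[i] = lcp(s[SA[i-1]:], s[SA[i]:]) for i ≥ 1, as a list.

[0, 3, 1, 0, 4, 1, 1, 2, 1, 0, 1, 1, 0, 2, 1, 0, 1, 0, 1, 3, 1, 0, 0]

rank→(start, suffix):
  0 → (20, 'abf')
  1 → (8, 'abfdcfeafdcbabf')
  2 → (15, 'afdcbabf')
  3 → (19, 'babf')
  4 → (7, 'babfdcfeafdcbabf')
  5 → (2, 'bdecgbabfdcfeafdcbabf')
  6 → (21, 'bf')
  7 → (9, 'bfdcfeafdcbabf')
  8 → (0, 'bhbdecgbabfdcfeafdcbabf')
  9 → (18, 'cbabf')
  10 → (12, 'cfeafdcbabf')
  11 → (5, 'cgbabfdcfeafdcbabf')
  12 → (17, 'dcbabf')
  13 → (11, 'dcfeafdcbabf')
  14 → (3, 'decgbabfdcfeafdcbabf')
  15 → (14, 'eafdcbabf')
  16 → (4, 'ecgbabfdcfeafdcbabf')
  17 → (22, 'f')
  18 → (16, 'fdcbabf')
  19 → (10, 'fdcfeafdcbabf')
  20 → (13, 'feafdcbabf')
  21 → (6, 'gbabfdcfeafdcbabf')
  22 → (1, 'hbdecgbabfdcfeafdcbabf')

SA = [20, 8, 15, 19, 7, 2, 21, 9, 0, 18, 12, 5, 17, 11, 3, 14, 4, 22, 16, 10, 13, 6, 1]
rank  pair      lcp
   1  s[20:],s[8:]  3  'abf'
   2  s[8:],s[15:]  1  'a'
   3  s[15:],s[19:]  0  ''
   4  s[19:],s[7:]  4  'babf'
   5  s[7:],s[2:]  1  'b'
   6  s[2:],s[21:]  1  'b'
   7  s[21:],s[9:]  2  'bf'
   8  s[9:],s[0:]  1  'b'
   9  s[0:],s[18:]  0  ''
  10  s[18:],s[12:]  1  'c'
  11  s[12:],s[5:]  1  'c'
  12  s[5:],s[17:]  0  ''
  13  s[17:],s[11:]  2  'dc'
  14  s[11:],s[3:]  1  'd'
  15  s[3:],s[14:]  0  ''
  16  s[14:],s[4:]  1  'e'
  17  s[4:],s[22:]  0  ''
  18  s[22:],s[16:]  1  'f'
  19  s[16:],s[10:]  3  'fdc'
  20  s[10:],s[13:]  1  'f'
  21  s[13:],s[6:]  0  ''
  22  s[6:],s[1:]  0  ''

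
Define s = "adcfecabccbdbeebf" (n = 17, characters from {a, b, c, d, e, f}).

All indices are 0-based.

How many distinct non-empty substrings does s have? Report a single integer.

142

sorted suffixes:
  #0 SA[0]=6  'abccbdbeebf'
  #1 SA[1]=0  'adcfecabccbdbeebf'
  #2 SA[2]=7  'bccbdbeebf'
  #3 SA[3]=10  'bdbeebf'
  #4 SA[4]=12  'beebf'
  #5 SA[5]=15  'bf'
  #6 SA[6]=5  'cabccbdbeebf'
  #7 SA[7]=9  'cbdbeebf'
  #8 SA[8]=8  'ccbdbeebf'
  #9 SA[9]=2  'cfecabccbdbeebf'
  #10 SA[10]=11  'dbeebf'
  #11 SA[11]=1  'dcfecabccbdbeebf'
  #12 SA[12]=14  'ebf'
  #13 SA[13]=4  'ecabccbdbeebf'
  #14 SA[14]=13  'eebf'
  #15 SA[15]=16  'f'
  #16 SA[16]=3  'fecabccbdbeebf'

SA = [6, 0, 7, 10, 12, 15, 5, 9, 8, 2, 11, 1, 14, 4, 13, 16, 3]
i: (SA[i-1],SA[i]) lcp shared
  1: (6,0) 1 'a'
  2: (0,7) 0 ''
  3: (7,10) 1 'b'
  4: (10,12) 1 'b'
  5: (12,15) 1 'b'
  6: (15,5) 0 ''
  7: (5,9) 1 'c'
  8: (9,8) 1 'c'
  9: (8,2) 1 'c'
  10: (2,11) 0 ''
  11: (11,1) 1 'd'
  12: (1,14) 0 ''
  13: (14,4) 1 'e'
  14: (4,13) 1 'e'
  15: (13,16) 0 ''
  16: (16,3) 1 'f'

n(n+1)/2 = 17·18/2 = 153
Σ LCP = 0 + 1 + 0 + 1 + 1 + 1 + 0 + 1 + 1 + 1 + 0 + 1 + 0 + 1 + 1 + 0 + 1 = 11
distinct = 153 − 11 = 142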